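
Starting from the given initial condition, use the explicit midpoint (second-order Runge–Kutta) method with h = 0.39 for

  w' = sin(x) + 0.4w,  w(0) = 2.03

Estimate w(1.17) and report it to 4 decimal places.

Midpoint: k1 = f(x_n, w_n); k2 = f(x_n + h/2, w_n + (h/2)·k1); w_{n+1} = w_n + h·k2.
x=0.000000, w=2.030000:
  k1 = f(0.000000, 2.030000) = 0.812000
  k2 = f(0.195000, 2.188340) = 1.069103
  w ← 2.030000 + 0.39·1.069103 = 2.446950
x=0.390000, w=2.446950:
  k1 = f(0.390000, 2.446950) = 1.358968
  k2 = f(0.585000, 2.711949) = 1.636979
  w ← 2.446950 + 0.39·1.636979 = 3.085372
x=0.780000, w=3.085372:
  k1 = f(0.780000, 3.085372) = 1.937428
  k2 = f(0.975000, 3.463170) = 2.212970
  w ← 3.085372 + 0.39·2.212970 = 3.948430
w(1.17) ≈ 3.9484

3.9484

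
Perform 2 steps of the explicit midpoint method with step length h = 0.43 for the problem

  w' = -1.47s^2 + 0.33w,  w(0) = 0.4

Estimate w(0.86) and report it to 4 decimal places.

Midpoint: k1 = f(s_n, w_n); k2 = f(s_n + h/2, w_n + (h/2)·k1); w_{n+1} = w_n + h·k2.
s=0.000000, w=0.400000:
  k1 = f(0.000000, 0.400000) = 0.132000
  k2 = f(0.215000, 0.428380) = 0.073415
  w ← 0.400000 + 0.43·0.073415 = 0.431568
s=0.430000, w=0.431568:
  k1 = f(0.430000, 0.431568) = -0.129385
  k2 = f(0.645000, 0.403750) = -0.478319
  w ← 0.431568 + 0.43·(-0.478319) = 0.225891
w(0.86) ≈ 0.2259

0.2259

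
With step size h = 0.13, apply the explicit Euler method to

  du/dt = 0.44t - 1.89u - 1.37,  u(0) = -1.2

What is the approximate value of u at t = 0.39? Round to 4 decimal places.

Euler: u_{n+1} = u_n + h·f(t_n, u_n).
t=0.000000, u=-1.200000: f=0.898000 → u ← -1.200000 + 0.13·0.898000 = -1.083260
t=0.130000, u=-1.083260: f=0.734561 → u ← -1.083260 + 0.13·0.734561 = -0.987767
t=0.260000, u=-0.987767: f=0.611280 → u ← -0.987767 + 0.13·0.611280 = -0.908301
u(0.39) ≈ -0.9083

-0.9083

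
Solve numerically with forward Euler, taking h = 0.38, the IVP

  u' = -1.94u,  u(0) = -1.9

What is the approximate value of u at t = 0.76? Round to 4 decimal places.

-0.1312

Euler: u_{n+1} = u_n + h·f(t_n, u_n).
t=0.000000, u=-1.900000: f=3.686000 → u ← -1.900000 + 0.38·3.686000 = -0.499320
t=0.380000, u=-0.499320: f=0.968681 → u ← -0.499320 + 0.38·0.968681 = -0.131221
u(0.76) ≈ -0.1312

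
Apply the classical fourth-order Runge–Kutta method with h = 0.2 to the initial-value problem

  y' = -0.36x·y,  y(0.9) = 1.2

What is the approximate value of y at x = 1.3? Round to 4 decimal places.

1.0242

RK4: k1 = f(x_n, y_n); k2 = f(x_n + h/2, y_n + (h/2)·k1); k3 = f(x_n + h/2, y_n + (h/2)·k2); k4 = f(x_n + h, y_n + h·k3); y_{n+1} = y_n + (h/6)·(k1 + 2k2 + 2k3 + k4).
x=0.900000, y=1.200000:
  k1 = f(0.900000, 1.200000) = -0.388800
  k2 = f(1.000000, 1.161120) = -0.418003
  k3 = f(1.000000, 1.158200) = -0.416952
  k4 = f(1.100000, 1.116610) = -0.442177
  y ← 1.200000 + (0.2/6)·(k1 + 2k2 + 2k3 + k4) = 1.116637
x=1.100000, y=1.116637:
  k1 = f(1.100000, 1.116637) = -0.442188
  k2 = f(1.200000, 1.072418) = -0.463285
  k3 = f(1.200000, 1.070309) = -0.462373
  k4 = f(1.300000, 1.024162) = -0.479308
  y ← 1.116637 + (0.2/6)·(k1 + 2k2 + 2k3 + k4) = 1.024210
y(1.3) ≈ 1.0242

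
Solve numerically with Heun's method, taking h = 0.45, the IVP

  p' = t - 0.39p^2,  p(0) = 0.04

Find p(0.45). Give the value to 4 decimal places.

0.1410

Heun: k1 = f(t_n, p_n); k2 = f(t_n + h, p_n + h·k1); p_{n+1} = p_n + (h/2)·(k1 + k2).
t=0.000000, p=0.040000:
  k1 = f(0.000000, 0.040000) = -0.000624
  k2 = f(0.450000, 0.039719) = 0.449385
  p ← 0.040000 + (0.45/2)·(-0.000624 + 0.449385) = 0.140971
p(0.45) ≈ 0.1410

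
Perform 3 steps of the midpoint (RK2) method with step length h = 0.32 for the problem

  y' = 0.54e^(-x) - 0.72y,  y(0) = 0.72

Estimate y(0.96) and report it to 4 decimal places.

0.5848

Midpoint: k1 = f(x_n, y_n); k2 = f(x_n + h/2, y_n + (h/2)·k1); y_{n+1} = y_n + h·k2.
x=0.000000, y=0.720000:
  k1 = f(0.000000, 0.720000) = 0.021600
  k2 = f(0.160000, 0.723456) = -0.060731
  y ← 0.720000 + 0.32·(-0.060731) = 0.700566
x=0.320000, y=0.700566:
  k1 = f(0.320000, 0.700566) = -0.112287
  k2 = f(0.480000, 0.682600) = -0.157329
  y ← 0.700566 + 0.32·(-0.157329) = 0.650221
x=0.640000, y=0.650221:
  k1 = f(0.640000, 0.650221) = -0.183421
  k2 = f(0.800000, 0.620873) = -0.204391
  y ← 0.650221 + 0.32·(-0.204391) = 0.584816
y(0.96) ≈ 0.5848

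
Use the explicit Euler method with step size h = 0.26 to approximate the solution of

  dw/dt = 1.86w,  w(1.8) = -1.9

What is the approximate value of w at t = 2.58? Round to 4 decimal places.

-6.2045

Euler: w_{n+1} = w_n + h·f(t_n, w_n).
t=1.800000, w=-1.900000: f=-3.534000 → w ← -1.900000 + 0.26·(-3.534000) = -2.818840
t=2.060000, w=-2.818840: f=-5.243042 → w ← -2.818840 + 0.26·(-5.243042) = -4.182031
t=2.320000, w=-4.182031: f=-7.778578 → w ← -4.182031 + 0.26·(-7.778578) = -6.204461
w(2.58) ≈ -6.2045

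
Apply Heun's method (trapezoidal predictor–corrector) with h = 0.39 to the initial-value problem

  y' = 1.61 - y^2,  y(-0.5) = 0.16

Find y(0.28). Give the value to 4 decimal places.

0.9618

Heun: k1 = f(x_n, y_n); k2 = f(x_n + h, y_n + h·k1); y_{n+1} = y_n + (h/2)·(k1 + k2).
x=-0.500000, y=0.160000:
  k1 = f(-0.500000, 0.160000) = 1.584400
  k2 = f(-0.110000, 0.777916) = 1.004847
  y ← 0.160000 + (0.39/2)·(1.584400 + 1.004847) = 0.664903
x=-0.110000, y=0.664903:
  k1 = f(-0.110000, 0.664903) = 1.167904
  k2 = f(0.280000, 1.120386) = 0.354736
  y ← 0.664903 + (0.39/2)·(1.167904 + 0.354736) = 0.961818
y(0.28) ≈ 0.9618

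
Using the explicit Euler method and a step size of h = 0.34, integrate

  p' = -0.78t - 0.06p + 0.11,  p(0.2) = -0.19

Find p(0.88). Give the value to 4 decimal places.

-0.3035

Euler: p_{n+1} = p_n + h·f(t_n, p_n).
t=0.200000, p=-0.190000: f=-0.034600 → p ← -0.190000 + 0.34·(-0.034600) = -0.201764
t=0.540000, p=-0.201764: f=-0.299094 → p ← -0.201764 + 0.34·(-0.299094) = -0.303456
p(0.88) ≈ -0.3035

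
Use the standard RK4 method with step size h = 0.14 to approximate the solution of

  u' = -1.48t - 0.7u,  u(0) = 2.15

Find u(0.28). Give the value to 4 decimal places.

RK4: k1 = f(t_n, u_n); k2 = f(t_n + h/2, u_n + (h/2)·k1); k3 = f(t_n + h/2, u_n + (h/2)·k2); k4 = f(t_n + h, u_n + h·k3); u_{n+1} = u_n + (h/6)·(k1 + 2k2 + 2k3 + k4).
t=0.000000, u=2.150000:
  k1 = f(0.000000, 2.150000) = -1.505000
  k2 = f(0.070000, 2.044650) = -1.534855
  k3 = f(0.070000, 2.042560) = -1.533392
  k4 = f(0.140000, 1.935325) = -1.561928
  u ← 2.150000 + (0.14/6)·(k1 + 2k2 + 2k3 + k4) = 1.935253
t=0.140000, u=1.935253:
  k1 = f(0.140000, 1.935253) = -1.561877
  k2 = f(0.210000, 1.825922) = -1.588945
  k3 = f(0.210000, 1.824027) = -1.587619
  k4 = f(0.280000, 1.712987) = -1.613491
  u ← 1.935253 + (0.14/6)·(k1 + 2k2 + 2k3 + k4) = 1.712922
u(0.28) ≈ 1.7129

1.7129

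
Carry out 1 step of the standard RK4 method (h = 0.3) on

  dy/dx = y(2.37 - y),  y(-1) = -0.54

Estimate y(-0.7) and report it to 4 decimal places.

RK4: k1 = f(x_n, y_n); k2 = f(x_n + h/2, y_n + (h/2)·k1); k3 = f(x_n + h/2, y_n + (h/2)·k2); k4 = f(x_n + h, y_n + h·k3); y_{n+1} = y_n + (h/6)·(k1 + 2k2 + 2k3 + k4).
x=-1.000000, y=-0.540000:
  k1 = f(-1.000000, -0.540000) = -1.571400
  k2 = f(-0.850000, -0.775710) = -2.440159
  k3 = f(-0.850000, -0.906024) = -2.968156
  k4 = f(-0.700000, -1.430447) = -5.436336
  y ← -0.540000 + (0.3/6)·(k1 + 2k2 + 2k3 + k4) = -1.431218
y(-0.7) ≈ -1.4312

-1.4312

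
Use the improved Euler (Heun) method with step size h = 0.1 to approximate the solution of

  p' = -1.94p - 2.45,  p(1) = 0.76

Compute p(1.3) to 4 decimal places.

-0.1278

Heun: k1 = f(s_n, p_n); k2 = f(s_n + h, p_n + h·k1); p_{n+1} = p_n + (h/2)·(k1 + k2).
s=1.000000, p=0.760000:
  k1 = f(1.000000, 0.760000) = -3.924400
  k2 = f(1.100000, 0.367560) = -3.163066
  p ← 0.760000 + (0.1/2)·(-3.924400 + (-3.163066)) = 0.405627
s=1.100000, p=0.405627:
  k1 = f(1.100000, 0.405627) = -3.236916
  k2 = f(1.200000, 0.081935) = -2.608954
  p ← 0.405627 + (0.1/2)·(-3.236916 + (-2.608954)) = 0.113333
s=1.200000, p=0.113333:
  k1 = f(1.200000, 0.113333) = -2.669866
  k2 = f(1.300000, -0.153653) = -2.151912
  p ← 0.113333 + (0.1/2)·(-2.669866 + (-2.151912)) = -0.127756
p(1.3) ≈ -0.1278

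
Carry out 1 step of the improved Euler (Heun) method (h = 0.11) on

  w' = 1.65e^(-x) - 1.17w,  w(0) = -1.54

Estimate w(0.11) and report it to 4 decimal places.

-1.1942

Heun: k1 = f(x_n, w_n); k2 = f(x_n + h, w_n + h·k1); w_{n+1} = w_n + (h/2)·(k1 + k2).
x=0.000000, w=-1.540000:
  k1 = f(0.000000, -1.540000) = 3.451800
  k2 = f(0.110000, -1.160302) = 2.835680
  w ← -1.540000 + (0.11/2)·(3.451800 + 2.835680) = -1.194189
w(0.11) ≈ -1.1942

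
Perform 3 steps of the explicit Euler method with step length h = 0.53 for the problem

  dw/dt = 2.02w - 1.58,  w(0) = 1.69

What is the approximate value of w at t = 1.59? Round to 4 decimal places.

8.8413

Euler: w_{n+1} = w_n + h·f(t_n, w_n).
t=0.000000, w=1.690000: f=1.833800 → w ← 1.690000 + 0.53·1.833800 = 2.661914
t=0.530000, w=2.661914: f=3.797066 → w ← 2.661914 + 0.53·3.797066 = 4.674359
t=1.060000, w=4.674359: f=7.862205 → w ← 4.674359 + 0.53·7.862205 = 8.841328
w(1.59) ≈ 8.8413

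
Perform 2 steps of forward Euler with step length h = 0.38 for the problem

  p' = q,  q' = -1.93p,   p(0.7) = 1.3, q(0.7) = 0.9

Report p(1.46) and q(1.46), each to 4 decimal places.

1.6217, -1.2577

Euler on (p,q): p_{n+1} = p_n + h·p', q_{n+1} = q_n + h·q'.
0.700000: (1.300000, 0.900000); f=(0.900000, -2.509000) → (1.642000, -0.053420)
1.080000: (1.642000, -0.053420); f=(-0.053420, -3.169060) → (1.621700, -1.257663)
(p(1.46), q(1.46)) ≈ (1.6217, -1.2577)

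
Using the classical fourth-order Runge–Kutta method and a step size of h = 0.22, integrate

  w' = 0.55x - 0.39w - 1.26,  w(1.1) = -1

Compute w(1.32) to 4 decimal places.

-1.0429

RK4: k1 = f(x_n, w_n); k2 = f(x_n + h/2, w_n + (h/2)·k1); k3 = f(x_n + h/2, w_n + (h/2)·k2); k4 = f(x_n + h, w_n + h·k3); w_{n+1} = w_n + (h/6)·(k1 + 2k2 + 2k3 + k4).
x=1.100000, w=-1.000000:
  k1 = f(1.100000, -1.000000) = -0.265000
  k2 = f(1.210000, -1.029150) = -0.193131
  k3 = f(1.210000, -1.021244) = -0.196215
  k4 = f(1.320000, -1.043167) = -0.127165
  w ← -1.000000 + (0.22/6)·(k1 + 2k2 + 2k3 + k4) = -1.042931
w(1.32) ≈ -1.0429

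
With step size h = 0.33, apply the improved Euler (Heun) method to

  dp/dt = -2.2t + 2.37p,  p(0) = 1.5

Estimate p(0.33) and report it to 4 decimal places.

Heun: k1 = f(t_n, p_n); k2 = f(t_n + h, p_n + h·k1); p_{n+1} = p_n + (h/2)·(k1 + k2).
t=0.000000, p=1.500000:
  k1 = f(0.000000, 1.500000) = 3.555000
  k2 = f(0.330000, 2.673150) = 5.609366
  p ← 1.500000 + (0.33/2)·(3.555000 + 5.609366) = 3.012120
p(0.33) ≈ 3.0121

3.0121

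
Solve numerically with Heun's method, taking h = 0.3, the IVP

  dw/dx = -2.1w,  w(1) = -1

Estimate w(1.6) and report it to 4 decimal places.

Heun: k1 = f(x_n, w_n); k2 = f(x_n + h, w_n + h·k1); w_{n+1} = w_n + (h/2)·(k1 + k2).
x=1.000000, w=-1.000000:
  k1 = f(1.000000, -1.000000) = 2.100000
  k2 = f(1.300000, -0.370000) = 0.777000
  w ← -1.000000 + (0.3/2)·(2.100000 + 0.777000) = -0.568450
x=1.300000, w=-0.568450:
  k1 = f(1.300000, -0.568450) = 1.193745
  k2 = f(1.600000, -0.210326) = 0.441686
  w ← -0.568450 + (0.3/2)·(1.193745 + 0.441686) = -0.323135
w(1.6) ≈ -0.3231

-0.3231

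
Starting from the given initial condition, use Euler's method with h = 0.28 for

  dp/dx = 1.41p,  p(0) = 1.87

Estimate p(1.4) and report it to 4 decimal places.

9.8719

Euler: p_{n+1} = p_n + h·f(x_n, p_n).
x=0.000000, p=1.870000: f=2.636700 → p ← 1.870000 + 0.28·2.636700 = 2.608276
x=0.280000, p=2.608276: f=3.677669 → p ← 2.608276 + 0.28·3.677669 = 3.638023
x=0.560000, p=3.638023: f=5.129613 → p ← 3.638023 + 0.28·5.129613 = 5.074315
x=0.840000, p=5.074315: f=7.154784 → p ← 5.074315 + 0.28·7.154784 = 7.077655
x=1.120000, p=7.077655: f=9.979493 → p ← 7.077655 + 0.28·9.979493 = 9.871913
p(1.4) ≈ 9.8719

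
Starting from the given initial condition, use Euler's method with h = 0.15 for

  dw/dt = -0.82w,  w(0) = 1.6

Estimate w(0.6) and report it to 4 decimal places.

0.9465

Euler: w_{n+1} = w_n + h·f(t_n, w_n).
t=0.000000, w=1.600000: f=-1.312000 → w ← 1.600000 + 0.15·(-1.312000) = 1.403200
t=0.150000, w=1.403200: f=-1.150624 → w ← 1.403200 + 0.15·(-1.150624) = 1.230606
t=0.300000, w=1.230606: f=-1.009097 → w ← 1.230606 + 0.15·(-1.009097) = 1.079242
t=0.450000, w=1.079242: f=-0.884978 → w ← 1.079242 + 0.15·(-0.884978) = 0.946495
w(0.6) ≈ 0.9465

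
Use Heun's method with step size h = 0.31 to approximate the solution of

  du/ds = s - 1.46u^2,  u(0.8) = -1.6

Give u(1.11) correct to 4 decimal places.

Heun: k1 = f(s_n, u_n); k2 = f(s_n + h, u_n + h·k1); u_{n+1} = u_n + (h/2)·(k1 + k2).
s=0.800000, u=-1.600000:
  k1 = f(0.800000, -1.600000) = -2.937600
  k2 = f(1.110000, -2.510656) = -8.092955
  u ← -1.600000 + (0.31/2)·(-2.937600 + (-8.092955)) = -3.309736
u(1.11) ≈ -3.3097

-3.3097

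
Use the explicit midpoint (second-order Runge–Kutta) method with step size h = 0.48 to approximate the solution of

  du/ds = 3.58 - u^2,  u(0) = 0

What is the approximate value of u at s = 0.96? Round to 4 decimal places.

1.5673

Midpoint: k1 = f(s_n, u_n); k2 = f(s_n + h/2, u_n + (h/2)·k1); u_{n+1} = u_n + h·k2.
s=0.000000, u=0.000000:
  k1 = f(0.000000, 0.000000) = 3.580000
  k2 = f(0.240000, 0.859200) = 2.841775
  u ← 0.000000 + 0.48·2.841775 = 1.364052
s=0.480000, u=1.364052:
  k1 = f(0.480000, 1.364052) = 1.719362
  k2 = f(0.720000, 1.776699) = 0.423341
  u ← 1.364052 + 0.48·0.423341 = 1.567256
u(0.96) ≈ 1.5673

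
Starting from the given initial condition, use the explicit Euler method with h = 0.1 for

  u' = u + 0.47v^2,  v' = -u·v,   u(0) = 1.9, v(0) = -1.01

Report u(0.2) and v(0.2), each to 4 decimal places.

Euler on (u,v): u_{n+1} = u_n + h·u', v_{n+1} = v_n + h·v'.
0.000000: (1.900000, -1.010000); f=(2.379447, 1.919000) → (2.137945, -0.818100)
0.100000: (2.137945, -0.818100); f=(2.452510, 1.749053) → (2.383196, -0.643195)
(u(0.2), v(0.2)) ≈ (2.3832, -0.6432)

2.3832, -0.6432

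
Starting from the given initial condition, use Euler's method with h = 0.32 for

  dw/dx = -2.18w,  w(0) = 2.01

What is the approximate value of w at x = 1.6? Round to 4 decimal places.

Euler: w_{n+1} = w_n + h·f(x_n, w_n).
x=0.000000, w=2.010000: f=-4.381800 → w ← 2.010000 + 0.32·(-4.381800) = 0.607824
x=0.320000, w=0.607824: f=-1.325056 → w ← 0.607824 + 0.32·(-1.325056) = 0.183806
x=0.640000, w=0.183806: f=-0.400697 → w ← 0.183806 + 0.32·(-0.400697) = 0.055583
x=0.960000, w=0.055583: f=-0.121171 → w ← 0.055583 + 0.32·(-0.121171) = 0.016808
x=1.280000, w=0.016808: f=-0.036642 → w ← 0.016808 + 0.32·(-0.036642) = 0.005083
w(1.6) ≈ 0.0051

0.0051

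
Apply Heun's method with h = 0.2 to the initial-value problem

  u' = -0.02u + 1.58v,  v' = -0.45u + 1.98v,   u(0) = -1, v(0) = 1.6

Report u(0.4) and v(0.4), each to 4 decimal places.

0.5534, 3.6092

Heun on (u,v): k1 = f(t_n, state_n); k2 = f(t_n + h, state_n + h·k1); state_{n+1} = state_n + (h/2)·(k1 + k2).
0.000000: (-1.000000, 1.600000)
  k1 = (2.548000, 3.618000)
  predictor → (-0.490400, 2.323600)
  k2 = (3.681096, 4.821408)
  → (-0.377090, 2.443941)
0.200000: (-0.377090, 2.443941)
  k1 = (3.868968, 5.008693)
  predictor → (0.396703, 3.445679)
  k2 = (5.436240, 6.643929)
  → (0.553430, 3.609203)
(u(0.4), v(0.4)) ≈ (0.5534, 3.6092)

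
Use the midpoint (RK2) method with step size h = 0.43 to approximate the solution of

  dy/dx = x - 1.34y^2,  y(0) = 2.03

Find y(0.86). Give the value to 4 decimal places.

Midpoint: k1 = f(x_n, y_n); k2 = f(x_n + h/2, y_n + (h/2)·k1); y_{n+1} = y_n + h·k2.
x=0.000000, y=2.030000:
  k1 = f(0.000000, 2.030000) = -5.522006
  k2 = f(0.215000, 0.842769) = -0.736747
  y ← 2.030000 + 0.43·(-0.736747) = 1.713199
x=0.430000, y=1.713199:
  k1 = f(0.430000, 1.713199) = -3.502967
  k2 = f(0.645000, 0.960061) = -0.590101
  y ← 1.713199 + 0.43·(-0.590101) = 1.459455
y(0.86) ≈ 1.4595

1.4595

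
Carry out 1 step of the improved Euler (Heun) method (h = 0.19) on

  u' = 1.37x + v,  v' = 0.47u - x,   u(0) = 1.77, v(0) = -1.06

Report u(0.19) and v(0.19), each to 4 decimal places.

1.6083, -0.9290

Heun on (u,v): k1 = f(x_n, state_n); k2 = f(x_n + h, state_n + h·k1); state_{n+1} = state_n + (h/2)·(k1 + k2).
0.000000: (1.770000, -1.060000)
  k1 = (-1.060000, 0.831900)
  predictor → (1.568600, -0.901939)
  k2 = (-0.641639, 0.547242)
  → (1.608344, -0.928982)
(u(0.19), v(0.19)) ≈ (1.6083, -0.9290)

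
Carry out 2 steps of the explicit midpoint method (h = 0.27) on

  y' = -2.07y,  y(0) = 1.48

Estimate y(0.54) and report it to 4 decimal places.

Midpoint: k1 = f(x_n, y_n); k2 = f(x_n + h/2, y_n + (h/2)·k1); y_{n+1} = y_n + h·k2.
x=0.000000, y=1.480000:
  k1 = f(0.000000, 1.480000) = -3.063600
  k2 = f(0.135000, 1.066414) = -2.207477
  y ← 1.480000 + 0.27·(-2.207477) = 0.883981
x=0.270000, y=0.883981:
  k1 = f(0.270000, 0.883981) = -1.829841
  k2 = f(0.405000, 0.636953) = -1.318492
  y ← 0.883981 + 0.27·(-1.318492) = 0.527988
y(0.54) ≈ 0.5280

0.5280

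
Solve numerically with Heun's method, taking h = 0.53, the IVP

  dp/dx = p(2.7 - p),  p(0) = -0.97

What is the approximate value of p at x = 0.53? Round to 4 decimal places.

Heun: k1 = f(x_n, p_n); k2 = f(x_n + h, p_n + h·k1); p_{n+1} = p_n + (h/2)·(k1 + k2).
x=0.000000, p=-0.970000:
  k1 = f(0.000000, -0.970000) = -3.559900
  k2 = f(0.530000, -2.856747) = -15.874220
  p ← -0.970000 + (0.53/2)·(-3.559900 + (-15.874220)) = -6.120042
p(0.53) ≈ -6.1200

-6.1200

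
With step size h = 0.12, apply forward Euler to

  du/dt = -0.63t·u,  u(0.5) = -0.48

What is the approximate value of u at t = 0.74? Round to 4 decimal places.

Euler: u_{n+1} = u_n + h·f(t_n, u_n).
t=0.500000, u=-0.480000: f=0.151200 → u ← -0.480000 + 0.12·0.151200 = -0.461856
t=0.620000, u=-0.461856: f=0.180401 → u ← -0.461856 + 0.12·0.180401 = -0.440208
u(0.74) ≈ -0.4402

-0.4402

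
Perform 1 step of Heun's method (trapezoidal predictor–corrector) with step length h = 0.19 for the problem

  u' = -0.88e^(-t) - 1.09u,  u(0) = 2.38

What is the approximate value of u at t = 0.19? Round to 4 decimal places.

1.8027

Heun: k1 = f(t_n, u_n); k2 = f(t_n + h, u_n + h·k1); u_{n+1} = u_n + (h/2)·(k1 + k2).
t=0.000000, u=2.380000:
  k1 = f(0.000000, 2.380000) = -3.474200
  k2 = f(0.190000, 1.719902) = -2.602417
  u ← 2.380000 + (0.19/2)·(-3.474200 + (-2.602417)) = 1.802721
u(0.19) ≈ 1.8027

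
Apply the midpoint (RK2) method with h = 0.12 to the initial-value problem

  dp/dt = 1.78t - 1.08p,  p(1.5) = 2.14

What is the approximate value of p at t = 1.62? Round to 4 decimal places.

2.1931

Midpoint: k1 = f(t_n, p_n); k2 = f(t_n + h/2, p_n + (h/2)·k1); p_{n+1} = p_n + h·k2.
t=1.500000, p=2.140000:
  k1 = f(1.500000, 2.140000) = 0.358800
  k2 = f(1.560000, 2.161528) = 0.442350
  p ← 2.140000 + 0.12·0.442350 = 2.193082
p(1.62) ≈ 2.1931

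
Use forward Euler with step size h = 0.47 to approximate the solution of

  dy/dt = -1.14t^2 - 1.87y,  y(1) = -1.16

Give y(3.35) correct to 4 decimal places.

-4.8528

Euler: y_{n+1} = y_n + h·f(t_n, y_n).
t=1.000000, y=-1.160000: f=1.029200 → y ← -1.160000 + 0.47·1.029200 = -0.676276
t=1.470000, y=-0.676276: f=-1.198790 → y ← -0.676276 + 0.47·(-1.198790) = -1.239707
t=1.940000, y=-1.239707: f=-1.972251 → y ← -1.239707 + 0.47·(-1.972251) = -2.166665
t=2.410000, y=-2.166665: f=-2.569570 → y ← -2.166665 + 0.47·(-2.569570) = -3.374363
t=2.880000, y=-3.374363: f=-3.145557 → y ← -3.374363 + 0.47·(-3.145557) = -4.852775
y(3.35) ≈ -4.8528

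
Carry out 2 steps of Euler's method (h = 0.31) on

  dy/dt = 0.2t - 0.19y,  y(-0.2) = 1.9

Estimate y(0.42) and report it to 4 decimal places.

1.6779

Euler: y_{n+1} = y_n + h·f(t_n, y_n).
t=-0.200000, y=1.900000: f=-0.401000 → y ← 1.900000 + 0.31·(-0.401000) = 1.775690
t=0.110000, y=1.775690: f=-0.315381 → y ← 1.775690 + 0.31·(-0.315381) = 1.677922
y(0.42) ≈ 1.6779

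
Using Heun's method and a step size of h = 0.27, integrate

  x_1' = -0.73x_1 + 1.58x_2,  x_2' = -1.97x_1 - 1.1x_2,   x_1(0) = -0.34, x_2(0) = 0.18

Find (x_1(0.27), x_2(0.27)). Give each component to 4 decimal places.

Heun on (x_1,x_2): k1 = f(t_n, state_n); k2 = f(t_n + h, state_n + h·k1); state_{n+1} = state_n + (h/2)·(k1 + k2).
0.000000: (-0.340000, 0.180000)
  k1 = (0.532600, 0.471800)
  predictor → (-0.196198, 0.307386)
  k2 = (0.628894, 0.048385)
  → (-0.183198, 0.250225)
(x_1(0.27), x_2(0.27)) ≈ (-0.1832, 0.2502)

-0.1832, 0.2502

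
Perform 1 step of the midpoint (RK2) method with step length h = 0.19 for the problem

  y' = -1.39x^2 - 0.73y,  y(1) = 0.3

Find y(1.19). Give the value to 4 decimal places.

Midpoint: k1 = f(x_n, y_n); k2 = f(x_n + h/2, y_n + (h/2)·k1); y_{n+1} = y_n + h·k2.
x=1.000000, y=0.300000:
  k1 = f(1.000000, 0.300000) = -1.609000
  k2 = f(1.095000, 0.147145) = -1.774061
  y ← 0.300000 + 0.19·(-1.774061) = -0.037072
y(1.19) ≈ -0.0371

-0.0371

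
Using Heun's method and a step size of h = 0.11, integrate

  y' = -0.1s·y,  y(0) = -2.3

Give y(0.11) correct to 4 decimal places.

-2.2986

Heun: k1 = f(s_n, y_n); k2 = f(s_n + h, y_n + h·k1); y_{n+1} = y_n + (h/2)·(k1 + k2).
s=0.000000, y=-2.300000:
  k1 = f(0.000000, -2.300000) = 0.000000
  k2 = f(0.110000, -2.300000) = 0.025300
  y ← -2.300000 + (0.11/2)·(0.000000 + 0.025300) = -2.298608
y(0.11) ≈ -2.2986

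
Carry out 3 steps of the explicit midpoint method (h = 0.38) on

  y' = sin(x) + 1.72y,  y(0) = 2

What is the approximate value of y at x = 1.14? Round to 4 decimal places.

14.1334

Midpoint: k1 = f(x_n, y_n); k2 = f(x_n + h/2, y_n + (h/2)·k1); y_{n+1} = y_n + h·k2.
x=0.000000, y=2.000000:
  k1 = f(0.000000, 2.000000) = 3.440000
  k2 = f(0.190000, 2.653600) = 4.753051
  y ← 2.000000 + 0.38·4.753051 = 3.806159
x=0.380000, y=3.806159:
  k1 = f(0.380000, 3.806159) = 6.917515
  k2 = f(0.570000, 5.120487) = 9.346870
  y ← 3.806159 + 0.38·9.346870 = 7.357970
x=0.760000, y=7.357970:
  k1 = f(0.760000, 7.357970) = 13.344630
  k2 = f(0.950000, 9.893450) = 17.830149
  y ← 7.357970 + 0.38·17.830149 = 14.133426
y(1.14) ≈ 14.1334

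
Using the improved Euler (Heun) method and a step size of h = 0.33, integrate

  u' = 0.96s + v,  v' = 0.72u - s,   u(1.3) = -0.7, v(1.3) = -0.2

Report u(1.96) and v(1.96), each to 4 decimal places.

Heun on (u,v): k1 = f(s_n, state_n); k2 = f(s_n + h, state_n + h·k1); state_{n+1} = state_n + (h/2)·(k1 + k2).
1.300000: (-0.700000, -0.200000)
  k1 = (1.048000, -1.804000)
  predictor → (-0.354160, -0.795320)
  k2 = (0.769480, -1.884995)
  → (-0.400116, -0.808684)
1.630000: (-0.400116, -0.808684)
  k1 = (0.756116, -1.918083)
  predictor → (-0.150598, -1.441652)
  k2 = (0.439948, -2.068430)
  → (-0.202765, -1.466459)
(u(1.96), v(1.96)) ≈ (-0.2028, -1.4665)

-0.2028, -1.4665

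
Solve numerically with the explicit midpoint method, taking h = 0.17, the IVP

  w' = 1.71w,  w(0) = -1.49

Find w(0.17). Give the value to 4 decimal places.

-1.9861

Midpoint: k1 = f(x_n, w_n); k2 = f(x_n + h/2, w_n + (h/2)·k1); w_{n+1} = w_n + h·k2.
x=0.000000, w=-1.490000:
  k1 = f(0.000000, -1.490000) = -2.547900
  k2 = f(0.085000, -1.706571) = -2.918237
  w ← -1.490000 + 0.17·(-2.918237) = -1.986100
w(0.17) ≈ -1.9861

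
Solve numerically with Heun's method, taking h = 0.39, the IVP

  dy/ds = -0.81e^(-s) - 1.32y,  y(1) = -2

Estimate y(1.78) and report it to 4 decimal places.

-0.8506

Heun: k1 = f(s_n, y_n); k2 = f(s_n + h, y_n + h·k1); y_{n+1} = y_n + (h/2)·(k1 + k2).
s=1.000000, y=-2.000000:
  k1 = f(1.000000, -2.000000) = 2.342018
  k2 = f(1.390000, -1.086613) = 1.232578
  y ← -2.000000 + (0.39/2)·(2.342018 + 1.232578) = -1.302954
s=1.390000, y=-1.302954:
  k1 = f(1.390000, -1.302954) = 1.518148
  k2 = f(1.780000, -0.710876) = 0.801760
  y ← -1.302954 + (0.39/2)·(1.518148 + 0.801760) = -0.850572
y(1.78) ≈ -0.8506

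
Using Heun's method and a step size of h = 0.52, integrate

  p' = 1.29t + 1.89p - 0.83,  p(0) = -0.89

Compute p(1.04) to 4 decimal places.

Heun: k1 = f(t_n, p_n); k2 = f(t_n + h, p_n + h·k1); p_{n+1} = p_n + (h/2)·(k1 + k2).
t=0.000000, p=-0.890000:
  k1 = f(0.000000, -0.890000) = -2.512100
  k2 = f(0.520000, -2.196292) = -4.310192
  p ← -0.890000 + (0.52/2)·(-2.512100 + (-4.310192)) = -2.663796
t=0.520000, p=-2.663796:
  k1 = f(0.520000, -2.663796) = -5.193774
  k2 = f(1.040000, -5.364558) = -9.627416
  p ← -2.663796 + (0.52/2)·(-5.193774 + (-9.627416)) = -6.517305
p(1.04) ≈ -6.5173

-6.5173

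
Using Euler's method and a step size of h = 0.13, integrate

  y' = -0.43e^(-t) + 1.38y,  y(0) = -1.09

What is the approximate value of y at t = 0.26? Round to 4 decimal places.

Euler: y_{n+1} = y_n + h·f(t_n, y_n).
t=0.000000, y=-1.090000: f=-1.934200 → y ← -1.090000 + 0.13·(-1.934200) = -1.341446
t=0.130000, y=-1.341446: f=-2.228777 → y ← -1.341446 + 0.13·(-2.228777) = -1.631187
y(0.26) ≈ -1.6312

-1.6312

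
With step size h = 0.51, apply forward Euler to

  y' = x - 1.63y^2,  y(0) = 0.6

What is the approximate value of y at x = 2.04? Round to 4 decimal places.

1.0450

Euler: y_{n+1} = y_n + h·f(x_n, y_n).
x=0.000000, y=0.600000: f=-0.586800 → y ← 0.600000 + 0.51·(-0.586800) = 0.300732
x=0.510000, y=0.300732: f=0.362583 → y ← 0.300732 + 0.51·0.362583 = 0.485649
x=1.020000, y=0.485649: f=0.635556 → y ← 0.485649 + 0.51·0.635556 = 0.809783
x=1.530000, y=0.809783: f=0.461130 → y ← 0.809783 + 0.51·0.461130 = 1.044959
y(2.04) ≈ 1.0450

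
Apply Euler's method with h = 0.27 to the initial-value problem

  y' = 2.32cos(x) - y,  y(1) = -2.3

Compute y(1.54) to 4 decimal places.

-0.7930

Euler: y_{n+1} = y_n + h·f(x_n, y_n).
x=1.000000, y=-2.300000: f=3.553501 → y ← -2.300000 + 0.27·3.553501 = -1.340555
x=1.270000, y=-1.340555: f=2.027926 → y ← -1.340555 + 0.27·2.027926 = -0.793015
y(1.54) ≈ -0.7930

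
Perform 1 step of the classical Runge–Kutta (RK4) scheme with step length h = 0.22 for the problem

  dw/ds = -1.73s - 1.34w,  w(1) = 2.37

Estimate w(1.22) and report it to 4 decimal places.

1.3973

RK4: k1 = f(s_n, w_n); k2 = f(s_n + h/2, w_n + (h/2)·k1); k3 = f(s_n + h/2, w_n + (h/2)·k2); k4 = f(s_n + h, w_n + h·k3); w_{n+1} = w_n + (h/6)·(k1 + 2k2 + 2k3 + k4).
s=1.000000, w=2.370000:
  k1 = f(1.000000, 2.370000) = -4.905800
  k2 = f(1.110000, 1.830362) = -4.372985
  k3 = f(1.110000, 1.888972) = -4.451522
  k4 = f(1.220000, 1.390665) = -3.974091
  w ← 2.370000 + (0.22/6)·(k1 + 2k2 + 2k3 + k4) = 1.397273
w(1.22) ≈ 1.3973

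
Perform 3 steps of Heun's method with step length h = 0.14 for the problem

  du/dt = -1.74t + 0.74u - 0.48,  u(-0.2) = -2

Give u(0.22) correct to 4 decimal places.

Heun: k1 = f(t_n, u_n); k2 = f(t_n + h, u_n + h·k1); u_{n+1} = u_n + (h/2)·(k1 + k2).
t=-0.200000, u=-2.000000:
  k1 = f(-0.200000, -2.000000) = -1.612000
  k2 = f(-0.060000, -2.225680) = -2.022603
  u ← -2.000000 + (0.14/2)·(-1.612000 + (-2.022603)) = -2.254422
t=-0.060000, u=-2.254422:
  k1 = f(-0.060000, -2.254422) = -2.043872
  k2 = f(0.080000, -2.540564) = -2.499218
  u ← -2.254422 + (0.14/2)·(-2.043872 + (-2.499218)) = -2.572439
t=0.080000, u=-2.572439:
  k1 = f(0.080000, -2.572439) = -2.522805
  k2 = f(0.220000, -2.925631) = -3.027767
  u ← -2.572439 + (0.14/2)·(-2.522805 + (-3.027767)) = -2.960979
u(0.22) ≈ -2.9610

-2.9610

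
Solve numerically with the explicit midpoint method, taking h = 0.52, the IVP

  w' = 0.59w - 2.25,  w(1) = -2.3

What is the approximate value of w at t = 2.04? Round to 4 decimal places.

-7.3923

Midpoint: k1 = f(t_n, w_n); k2 = f(t_n + h/2, w_n + (h/2)·k1); w_{n+1} = w_n + h·k2.
t=1.000000, w=-2.300000:
  k1 = f(1.000000, -2.300000) = -3.607000
  k2 = f(1.260000, -3.237820) = -4.160314
  w ← -2.300000 + 0.52·(-4.160314) = -4.463363
t=1.520000, w=-4.463363:
  k1 = f(1.520000, -4.463363) = -4.883384
  k2 = f(1.780000, -5.733043) = -5.632495
  w ← -4.463363 + 0.52·(-5.632495) = -7.392261
w(2.04) ≈ -7.3923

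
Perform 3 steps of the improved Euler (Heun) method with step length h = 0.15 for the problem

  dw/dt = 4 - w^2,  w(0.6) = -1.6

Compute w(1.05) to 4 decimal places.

-0.4291

Heun: k1 = f(t_n, w_n); k2 = f(t_n + h, w_n + h·k1); w_{n+1} = w_n + (h/2)·(k1 + k2).
t=0.600000, w=-1.600000:
  k1 = f(0.600000, -1.600000) = 1.440000
  k2 = f(0.750000, -1.384000) = 2.084544
  w ← -1.600000 + (0.15/2)·(1.440000 + 2.084544) = -1.335659
t=0.750000, w=-1.335659:
  k1 = f(0.750000, -1.335659) = 2.216015
  k2 = f(0.900000, -1.003257) = 2.993475
  w ← -1.335659 + (0.15/2)·(2.216015 + 2.993475) = -0.944947
t=0.900000, w=-0.944947:
  k1 = f(0.900000, -0.944947) = 3.107074
  k2 = f(1.050000, -0.478886) = 3.770668
  w ← -0.944947 + (0.15/2)·(3.107074 + 3.770668) = -0.429117
w(1.05) ≈ -0.4291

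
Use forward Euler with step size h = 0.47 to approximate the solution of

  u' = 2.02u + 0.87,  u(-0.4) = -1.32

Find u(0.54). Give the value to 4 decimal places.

Euler: u_{n+1} = u_n + h·f(x_n, u_n).
x=-0.400000, u=-1.320000: f=-1.796400 → u ← -1.320000 + 0.47·(-1.796400) = -2.164308
x=0.070000, u=-2.164308: f=-3.501902 → u ← -2.164308 + 0.47·(-3.501902) = -3.810202
u(0.54) ≈ -3.8102

-3.8102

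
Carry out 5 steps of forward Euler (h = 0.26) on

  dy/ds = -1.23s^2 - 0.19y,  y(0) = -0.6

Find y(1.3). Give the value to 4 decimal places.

Euler: y_{n+1} = y_n + h·f(s_n, y_n).
s=0.000000, y=-0.600000: f=0.114000 → y ← -0.600000 + 0.26·0.114000 = -0.570360
s=0.260000, y=-0.570360: f=0.025220 → y ← -0.570360 + 0.26·0.025220 = -0.563803
s=0.520000, y=-0.563803: f=-0.225469 → y ← -0.563803 + 0.26·(-0.225469) = -0.622425
s=0.780000, y=-0.622425: f=-0.630071 → y ← -0.622425 + 0.26·(-0.630071) = -0.786243
s=1.040000, y=-0.786243: f=-1.180982 → y ← -0.786243 + 0.26·(-1.180982) = -1.093299
y(1.3) ≈ -1.0933

-1.0933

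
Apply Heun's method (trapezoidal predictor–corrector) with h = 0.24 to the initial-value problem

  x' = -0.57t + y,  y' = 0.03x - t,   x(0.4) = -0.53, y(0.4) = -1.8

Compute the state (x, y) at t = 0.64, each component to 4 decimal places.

-1.0451, -1.9304

Heun on (x,y): k1 = f(t_n, state_n); k2 = f(t_n + h, state_n + h·k1); state_{n+1} = state_n + (h/2)·(k1 + k2).
0.400000: (-0.530000, -1.800000)
  k1 = (-2.028000, -0.415900)
  predictor → (-1.016720, -1.899816)
  k2 = (-2.264616, -0.670502)
  → (-1.045114, -1.930368)
(x(0.64), y(0.64)) ≈ (-1.0451, -1.9304)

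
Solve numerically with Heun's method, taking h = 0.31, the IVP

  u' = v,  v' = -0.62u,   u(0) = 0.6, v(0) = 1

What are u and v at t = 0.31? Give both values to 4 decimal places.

Heun on (u,v): k1 = f(t_n, state_n); k2 = f(t_n + h, state_n + h·k1); state_{n+1} = state_n + (h/2)·(k1 + k2).
0.000000: (0.600000, 1.000000)
  k1 = (1.000000, -0.372000)
  predictor → (0.910000, 0.884680)
  k2 = (0.884680, -0.564200)
  → (0.892125, 0.854889)
(u(0.31), v(0.31)) ≈ (0.8921, 0.8549)

0.8921, 0.8549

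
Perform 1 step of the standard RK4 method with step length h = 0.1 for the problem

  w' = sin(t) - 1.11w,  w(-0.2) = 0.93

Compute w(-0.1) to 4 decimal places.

0.8182

RK4: k1 = f(t_n, w_n); k2 = f(t_n + h/2, w_n + (h/2)·k1); k3 = f(t_n + h/2, w_n + (h/2)·k2); k4 = f(t_n + h, w_n + h·k3); w_{n+1} = w_n + (h/6)·(k1 + 2k2 + 2k3 + k4).
t=-0.200000, w=0.930000:
  k1 = f(-0.200000, 0.930000) = -1.230969
  k2 = f(-0.150000, 0.868452) = -1.113419
  k3 = f(-0.150000, 0.874329) = -1.119943
  k4 = f(-0.100000, 0.818006) = -1.007820
  w ← 0.930000 + (0.1/6)·(k1 + 2k2 + 2k3 + k4) = 0.818241
w(-0.1) ≈ 0.8182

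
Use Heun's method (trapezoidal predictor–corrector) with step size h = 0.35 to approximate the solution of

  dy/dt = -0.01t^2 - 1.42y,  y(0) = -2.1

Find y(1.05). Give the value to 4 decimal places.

-0.5195

Heun: k1 = f(t_n, y_n); k2 = f(t_n + h, y_n + h·k1); y_{n+1} = y_n + (h/2)·(k1 + k2).
t=0.000000, y=-2.100000:
  k1 = f(0.000000, -2.100000) = 2.982000
  k2 = f(0.350000, -1.056300) = 1.498721
  y ← -2.100000 + (0.35/2)·(2.982000 + 1.498721) = -1.315874
t=0.350000, y=-1.315874:
  k1 = f(0.350000, -1.315874) = 1.867316
  k2 = f(0.700000, -0.662313) = 0.935585
  y ← -1.315874 + (0.35/2)·(1.867316 + 0.935585) = -0.825366
t=0.700000, y=-0.825366:
  k1 = f(0.700000, -0.825366) = 1.167120
  k2 = f(1.050000, -0.416874) = 0.580936
  y ← -0.825366 + (0.35/2)·(1.167120 + 0.580936) = -0.519456
y(1.05) ≈ -0.5195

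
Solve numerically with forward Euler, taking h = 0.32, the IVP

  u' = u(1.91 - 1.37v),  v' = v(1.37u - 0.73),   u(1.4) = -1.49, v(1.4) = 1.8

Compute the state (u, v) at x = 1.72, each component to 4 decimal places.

-1.2249, 0.2037

Euler on (u,v): u_{n+1} = u_n + h·u', v_{n+1} = v_n + h·v'.
1.400000: (-1.490000, 1.800000); f=(0.828440, -4.988340) → (-1.224899, 0.203731)
(u(1.72), v(1.72)) ≈ (-1.2249, 0.2037)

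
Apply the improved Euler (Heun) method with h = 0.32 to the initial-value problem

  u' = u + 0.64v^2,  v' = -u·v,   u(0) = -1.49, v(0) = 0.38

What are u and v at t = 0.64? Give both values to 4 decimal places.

Heun on (u,v): k1 = f(t_n, state_n); k2 = f(t_n + h, state_n + h·k1); state_{n+1} = state_n + (h/2)·(k1 + k2).
0.000000: (-1.490000, 0.380000)
  k1 = (-1.397584, 0.566200)
  predictor → (-1.937227, 0.561184)
  k2 = (-1.735673, 1.087141)
  → (-1.991321, 0.644535)
0.320000: (-1.991321, 0.644535)
  k1 = (-1.725449, 1.283475)
  predictor → (-2.543465, 1.055247)
  k2 = (-1.830796, 2.683983)
  → (-2.560320, 1.279328)
(u(0.64), v(0.64)) ≈ (-2.5603, 1.2793)

-2.5603, 1.2793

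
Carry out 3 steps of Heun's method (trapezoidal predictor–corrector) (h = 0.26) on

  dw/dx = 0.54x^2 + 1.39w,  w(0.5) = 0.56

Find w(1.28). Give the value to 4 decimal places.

Heun: k1 = f(x_n, w_n); k2 = f(x_n + h, w_n + h·k1); w_{n+1} = w_n + (h/2)·(k1 + k2).
x=0.500000, w=0.560000:
  k1 = f(0.500000, 0.560000) = 0.913400
  k2 = f(0.760000, 0.797484) = 1.420407
  w ← 0.560000 + (0.26/2)·(0.913400 + 1.420407) = 0.863395
x=0.760000, w=0.863395:
  k1 = f(0.760000, 0.863395) = 1.512023
  k2 = f(1.020000, 1.256521) = 2.308380
  w ← 0.863395 + (0.26/2)·(1.512023 + 2.308380) = 1.360047
x=1.020000, w=1.360047:
  k1 = f(1.020000, 1.360047) = 2.452282
  k2 = f(1.280000, 1.997640) = 3.661456
  w ← 1.360047 + (0.26/2)·(2.452282 + 3.661456) = 2.154833
w(1.28) ≈ 2.1548

2.1548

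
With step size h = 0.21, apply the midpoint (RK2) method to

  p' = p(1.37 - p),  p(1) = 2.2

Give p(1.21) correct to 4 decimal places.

Midpoint: k1 = f(t_n, p_n); k2 = f(t_n + h/2, p_n + (h/2)·k1); p_{n+1} = p_n + h·k2.
t=1.000000, p=2.200000:
  k1 = f(1.000000, 2.200000) = -1.826000
  k2 = f(1.105000, 2.008270) = -1.281818
  p ← 2.200000 + 0.21·(-1.281818) = 1.930818
p(1.21) ≈ 1.9308

1.9308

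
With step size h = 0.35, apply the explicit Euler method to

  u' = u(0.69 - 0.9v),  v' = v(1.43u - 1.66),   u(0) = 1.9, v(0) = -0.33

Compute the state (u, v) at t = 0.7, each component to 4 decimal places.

3.5378, -0.7678

Euler on (u,v): u_{n+1} = u_n + h·u', v_{n+1} = v_n + h·v'.
0.000000: (1.900000, -0.330000); f=(1.875300, -0.348810) → (2.556355, -0.452083)
0.350000: (2.556355, -0.452083); f=(2.804002, -0.902172) → (3.537756, -0.767844)
(u(0.7), v(0.7)) ≈ (3.5378, -0.7678)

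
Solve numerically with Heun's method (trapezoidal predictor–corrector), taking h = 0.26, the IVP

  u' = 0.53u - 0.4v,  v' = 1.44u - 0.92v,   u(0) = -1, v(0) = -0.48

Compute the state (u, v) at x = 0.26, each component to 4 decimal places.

Heun on (u,v): k1 = f(x_n, state_n); k2 = f(x_n + h, state_n + h·k1); state_{n+1} = state_n + (h/2)·(k1 + k2).
0.000000: (-1.000000, -0.480000)
  k1 = (-0.338000, -0.998400)
  predictor → (-1.087880, -0.739584)
  k2 = (-0.280743, -0.886130)
  → (-1.080437, -0.724989)
(u(0.26), v(0.26)) ≈ (-1.0804, -0.7250)

-1.0804, -0.7250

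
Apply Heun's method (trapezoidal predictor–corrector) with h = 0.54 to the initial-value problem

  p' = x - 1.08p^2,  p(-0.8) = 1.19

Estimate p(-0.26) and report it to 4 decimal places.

0.4895

Heun: k1 = f(x_n, p_n); k2 = f(x_n + h, p_n + h·k1); p_{n+1} = p_n + (h/2)·(k1 + k2).
x=-0.800000, p=1.190000:
  k1 = f(-0.800000, 1.190000) = -2.329388
  k2 = f(-0.260000, -0.067870) = -0.264975
  p ← 1.190000 + (0.54/2)·(-2.329388 + (-0.264975)) = 0.489522
p(-0.26) ≈ 0.4895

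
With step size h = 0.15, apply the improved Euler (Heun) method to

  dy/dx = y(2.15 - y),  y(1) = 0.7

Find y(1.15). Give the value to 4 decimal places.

0.8591

Heun: k1 = f(x_n, y_n); k2 = f(x_n + h, y_n + h·k1); y_{n+1} = y_n + (h/2)·(k1 + k2).
x=1.000000, y=0.700000:
  k1 = f(1.000000, 0.700000) = 1.015000
  k2 = f(1.150000, 0.852250) = 1.106007
  y ← 0.700000 + (0.15/2)·(1.015000 + 1.106007) = 0.859076
y(1.15) ≈ 0.8591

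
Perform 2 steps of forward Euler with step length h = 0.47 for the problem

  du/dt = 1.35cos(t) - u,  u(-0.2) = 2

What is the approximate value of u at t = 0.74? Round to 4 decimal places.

Euler: u_{n+1} = u_n + h·f(t_n, u_n).
t=-0.200000, u=2.000000: f=-0.676910 → u ← 2.000000 + 0.47·(-0.676910) = 1.681852
t=0.270000, u=1.681852: f=-0.380762 → u ← 1.681852 + 0.47·(-0.380762) = 1.502894
u(0.74) ≈ 1.5029

1.5029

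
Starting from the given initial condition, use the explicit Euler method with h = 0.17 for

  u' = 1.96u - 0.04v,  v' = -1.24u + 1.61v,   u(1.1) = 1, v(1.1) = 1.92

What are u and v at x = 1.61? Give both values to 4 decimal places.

Euler on (u,v): u_{n+1} = u_n + h·u', v_{n+1} = v_n + h·v'.
1.100000: (1.000000, 1.920000); f=(1.883200, 1.851200) → (1.320144, 2.234704)
1.270000: (1.320144, 2.234704); f=(2.498094, 1.960895) → (1.744820, 2.568056)
1.440000: (1.744820, 2.568056); f=(3.317125, 1.970994) → (2.308731, 2.903125)
(u(1.61), v(1.61)) ≈ (2.3087, 2.9031)

2.3087, 2.9031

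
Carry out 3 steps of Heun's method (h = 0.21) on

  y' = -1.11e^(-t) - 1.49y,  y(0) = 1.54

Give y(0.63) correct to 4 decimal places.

0.3007

Heun: k1 = f(t_n, y_n); k2 = f(t_n + h, y_n + h·k1); y_{n+1} = y_n + (h/2)·(k1 + k2).
t=0.000000, y=1.540000:
  k1 = f(0.000000, 1.540000) = -3.404600
  k2 = f(0.210000, 0.825034) = -2.129049
  y ← 1.540000 + (0.21/2)·(-3.404600 + (-2.129049)) = 0.958967
t=0.210000, y=0.958967:
  k1 = f(0.210000, 0.958967) = -2.328609
  k2 = f(0.420000, 0.469959) = -1.429561
  y ← 0.958967 + (0.21/2)·(-2.328609 + (-1.429561)) = 0.564359
t=0.420000, y=0.564359:
  k1 = f(0.420000, 0.564359) = -1.570217
  k2 = f(0.630000, 0.234613) = -0.940751
  y ← 0.564359 + (0.21/2)·(-1.570217 + (-0.940751)) = 0.300707
y(0.63) ≈ 0.3007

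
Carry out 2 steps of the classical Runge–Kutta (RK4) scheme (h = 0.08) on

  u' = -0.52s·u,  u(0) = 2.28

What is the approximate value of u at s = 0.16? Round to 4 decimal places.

RK4: k1 = f(s_n, u_n); k2 = f(s_n + h/2, u_n + (h/2)·k1); k3 = f(s_n + h/2, u_n + (h/2)·k2); k4 = f(s_n + h, u_n + h·k3); u_{n+1} = u_n + (h/6)·(k1 + 2k2 + 2k3 + k4).
s=0.000000, u=2.280000:
  k1 = f(0.000000, 2.280000) = 0.000000
  k2 = f(0.040000, 2.280000) = -0.047424
  k3 = f(0.040000, 2.278103) = -0.047385
  k4 = f(0.080000, 2.276209) = -0.094690
  u ← 2.280000 + (0.08/6)·(k1 + 2k2 + 2k3 + k4) = 2.276209
s=0.080000, u=2.276209:
  k1 = f(0.080000, 2.276209) = -0.094690
  k2 = f(0.120000, 2.272422) = -0.141799
  k3 = f(0.120000, 2.270537) = -0.141682
  k4 = f(0.160000, 2.264875) = -0.188438
  u ← 2.276209 + (0.08/6)·(k1 + 2k2 + 2k3 + k4) = 2.264875
u(0.16) ≈ 2.2649

2.2649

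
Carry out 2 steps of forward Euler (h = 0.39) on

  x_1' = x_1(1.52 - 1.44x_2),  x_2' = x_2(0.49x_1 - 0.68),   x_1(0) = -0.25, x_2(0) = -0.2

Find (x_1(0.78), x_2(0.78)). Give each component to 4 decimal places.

Euler on (x_1,x_2): x_1_{n+1} = x_1_n + h·x_1', x_2_{n+1} = x_2_n + h·x_2'.
0.000000: (-0.250000, -0.200000); f=(-0.452000, 0.160500) → (-0.426280, -0.137405)
0.390000: (-0.426280, -0.137405); f=(-0.732291, 0.122136) → (-0.711873, -0.089772)
(x_1(0.78), x_2(0.78)) ≈ (-0.7119, -0.0898)

-0.7119, -0.0898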